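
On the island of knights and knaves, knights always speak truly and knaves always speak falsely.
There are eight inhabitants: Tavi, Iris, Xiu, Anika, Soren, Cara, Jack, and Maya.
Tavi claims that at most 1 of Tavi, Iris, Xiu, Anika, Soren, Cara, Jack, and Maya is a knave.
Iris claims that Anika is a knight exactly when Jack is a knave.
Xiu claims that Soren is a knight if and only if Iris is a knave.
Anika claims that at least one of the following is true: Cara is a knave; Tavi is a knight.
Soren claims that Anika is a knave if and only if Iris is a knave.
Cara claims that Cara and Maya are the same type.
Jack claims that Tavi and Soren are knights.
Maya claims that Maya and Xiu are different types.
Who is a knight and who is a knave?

Tavi is a knave, so "at most 1 of Tavi, Iris, Xiu, Anika, Soren, Cara, Jack, and Maya is a knave" must be False — and it is.
Iris (knight): "Anika is a knight exactly when Jack is a knave" — true. ✓
Xiu is a knave; "Soren is a knight if and only if Iris is a knave" is False, as required.
As a knight, Anika's statement "at least one of the following is true: Cara is a knave; Tavi is a knight" should be true; it is.
Since Soren is a knight, "Anika is a knave if and only if Iris is a knave" needs to be true, which holds.
Since Cara is a knave, "Cara and Maya are the same type" needs to be False, which holds.
As a knave, Jack's statement "Tavi and Soren are knights" should be False; it is.
Maya (knight): "Maya and Xiu are different types" — true. ✓

Tavi is a knave, Iris is a knight, Xiu is a knave, Anika is a knight, Soren is a knight, Cara is a knave, Jack is a knave, and Maya is a knight.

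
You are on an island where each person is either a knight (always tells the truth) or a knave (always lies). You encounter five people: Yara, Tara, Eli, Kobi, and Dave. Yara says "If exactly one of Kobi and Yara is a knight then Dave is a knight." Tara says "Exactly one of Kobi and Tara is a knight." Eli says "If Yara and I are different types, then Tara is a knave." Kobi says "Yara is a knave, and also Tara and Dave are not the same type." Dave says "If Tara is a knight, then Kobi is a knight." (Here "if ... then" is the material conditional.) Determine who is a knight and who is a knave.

Knights: Yara, Eli, and Dave. Knaves: Tara and Kobi.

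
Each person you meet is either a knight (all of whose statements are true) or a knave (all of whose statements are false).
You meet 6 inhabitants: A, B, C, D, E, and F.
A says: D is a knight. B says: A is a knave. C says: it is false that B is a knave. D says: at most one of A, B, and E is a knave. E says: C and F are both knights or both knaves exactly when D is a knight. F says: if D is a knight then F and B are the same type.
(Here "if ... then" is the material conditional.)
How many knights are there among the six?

3

The unique consistent assignment is A=knave, B=knight, C=knight, D=knave, E=knave, F=knight.
That has 3 knights.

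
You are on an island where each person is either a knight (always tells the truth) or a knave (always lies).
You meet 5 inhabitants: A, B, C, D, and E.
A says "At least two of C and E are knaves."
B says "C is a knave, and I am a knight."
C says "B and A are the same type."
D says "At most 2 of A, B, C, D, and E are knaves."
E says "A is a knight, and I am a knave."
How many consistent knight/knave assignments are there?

Consistent assignments:
  A=knave, B=knave, C=knight, D=knave, E=knave

1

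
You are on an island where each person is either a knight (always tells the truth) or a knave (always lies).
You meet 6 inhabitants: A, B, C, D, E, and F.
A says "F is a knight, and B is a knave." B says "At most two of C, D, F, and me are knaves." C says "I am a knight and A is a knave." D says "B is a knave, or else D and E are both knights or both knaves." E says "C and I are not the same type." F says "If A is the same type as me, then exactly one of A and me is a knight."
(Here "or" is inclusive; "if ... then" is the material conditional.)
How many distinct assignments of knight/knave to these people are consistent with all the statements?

5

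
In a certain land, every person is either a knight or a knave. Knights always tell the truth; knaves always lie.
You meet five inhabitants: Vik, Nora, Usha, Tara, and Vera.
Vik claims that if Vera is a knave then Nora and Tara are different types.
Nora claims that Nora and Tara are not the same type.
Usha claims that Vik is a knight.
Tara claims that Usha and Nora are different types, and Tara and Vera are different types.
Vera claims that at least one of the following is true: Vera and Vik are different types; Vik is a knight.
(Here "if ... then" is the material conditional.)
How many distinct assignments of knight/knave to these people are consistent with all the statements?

Consistent assignments:
  Vik=knight, Nora=knight, Usha=knight, Tara=knave, Vera=knight
  Vik=knave, Nora=knave, Usha=knave, Tara=knave, Vera=knave

2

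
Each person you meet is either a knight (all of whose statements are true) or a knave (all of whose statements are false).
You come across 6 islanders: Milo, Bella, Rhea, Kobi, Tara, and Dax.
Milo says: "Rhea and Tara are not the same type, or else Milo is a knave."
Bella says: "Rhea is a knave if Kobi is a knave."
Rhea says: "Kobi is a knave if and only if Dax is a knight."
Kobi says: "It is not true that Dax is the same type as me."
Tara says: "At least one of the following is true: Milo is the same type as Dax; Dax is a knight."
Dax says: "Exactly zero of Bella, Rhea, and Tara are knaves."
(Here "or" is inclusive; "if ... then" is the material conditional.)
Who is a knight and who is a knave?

Milo is a knight, so "Rhea and Tara are not the same type, or else Milo is a knave" must be True — and it is.
As a knight, Bella's statement "Rhea is a knave if Kobi is a knave" should be True; it is.
Rhea is a knight, so "Kobi is a knave if and only if Dax is a knight" must be True — and it is.
As a knight, Kobi's statement "it is not true that Dax is the same type as me" should be True; it is.
Tara is a knave; "at least one of the following is true: Milo is the same type as Dax; Dax is a knight" is false, as required.
Since Dax is a knave, "exactly zero of Bella, Rhea, and Tara are knaves" needs to be false, which holds.

Knights: Milo, Bella, Rhea, and Kobi. Knaves: Tara and Dax.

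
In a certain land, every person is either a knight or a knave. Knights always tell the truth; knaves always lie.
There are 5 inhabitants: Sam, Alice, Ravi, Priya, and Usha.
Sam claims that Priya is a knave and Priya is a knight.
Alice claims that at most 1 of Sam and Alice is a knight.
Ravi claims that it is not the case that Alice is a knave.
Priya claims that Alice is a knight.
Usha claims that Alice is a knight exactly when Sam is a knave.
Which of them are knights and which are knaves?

Sam is a knave, Alice is a knight, Ravi is a knight, Priya is a knight, and Usha is a knight.

Sam is a knave, and the claim "Priya is a knave and Priya is a knight" is indeed false.
Alice is a knight, and the claim "at most 1 of Sam and Alice is a knight" is indeed true.
Ravi is a knight, and the claim "it is not the case that Alice is a knave" is indeed true.
Priya is a knight, and the claim "Alice is a knight" is indeed true.
Usha (knight): "Alice is a knight exactly when Sam is a knave" — true. ✓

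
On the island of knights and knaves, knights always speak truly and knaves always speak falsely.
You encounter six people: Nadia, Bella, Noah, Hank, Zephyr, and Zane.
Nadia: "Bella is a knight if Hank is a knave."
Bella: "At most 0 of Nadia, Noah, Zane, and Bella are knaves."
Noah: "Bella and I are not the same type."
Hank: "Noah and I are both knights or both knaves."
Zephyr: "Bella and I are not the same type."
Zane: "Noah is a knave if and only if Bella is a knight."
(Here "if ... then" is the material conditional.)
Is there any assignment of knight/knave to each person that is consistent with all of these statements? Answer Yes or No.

Yes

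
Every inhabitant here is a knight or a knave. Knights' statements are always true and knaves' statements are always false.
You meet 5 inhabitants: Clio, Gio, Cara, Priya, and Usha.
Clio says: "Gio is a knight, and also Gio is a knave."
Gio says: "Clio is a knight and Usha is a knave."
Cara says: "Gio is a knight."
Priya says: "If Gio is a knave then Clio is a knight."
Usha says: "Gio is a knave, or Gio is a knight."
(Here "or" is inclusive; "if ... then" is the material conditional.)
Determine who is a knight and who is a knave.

Suppose Clio is a knight. Then Clio's statement "Gio is a knight, and also Gio is a knave" would have to be true. Checking the 16 ways to assign the others, none is consistent with every speaker.
(For instance, with Gio=knave, Cara=knave, Priya=knave, Usha=knight, Clio's claim "Gio is a knight, and also Gio is a knave" comes out false where it would need to be true.)
So Clio must be a knave, making "Gio is a knight, and also Gio is a knave" false. Taking Clio=knave, Gio=knave, Cara=knave, Priya=knave, Usha=knight, each remaining statement checks out:
  Gio (knave): "Clio is a knight and Usha is a knave" — false. ✓
  Cara (knave): "Gio is a knight" — false. ✓
  Priya (knave): "if Gio is a knave then Clio is a knight" — false. ✓
  Usha (knight): "Gio is a knave, or Gio is a knight" — true. ✓
This is the unique consistent assignment.

Clio is a knave, Gio is a knave, Cara is a knave, Priya is a knave, and Usha is a knight.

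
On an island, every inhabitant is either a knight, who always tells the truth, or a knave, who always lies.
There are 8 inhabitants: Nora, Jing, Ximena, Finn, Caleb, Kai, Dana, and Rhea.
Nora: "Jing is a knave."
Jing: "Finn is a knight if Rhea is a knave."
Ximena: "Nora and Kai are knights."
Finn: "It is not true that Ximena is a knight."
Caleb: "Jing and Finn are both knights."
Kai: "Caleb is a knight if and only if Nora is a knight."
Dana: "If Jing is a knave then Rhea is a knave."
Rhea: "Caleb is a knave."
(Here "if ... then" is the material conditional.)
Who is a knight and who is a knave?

Nora is a knave, so "Jing is a knave" must be False — and it is.
Jing is a knight, so "Finn is a knight if Rhea is a knave" must be true — and it is.
Ximena is a knave, so "Nora and Kai are knights" must be False — and it is.
Finn (knight): "it is not true that Ximena is a knight" — true. ✓
Caleb (knight): "Jing and Finn are both knights" — true. ✓
As a knave, Kai's statement "Caleb is a knight if and only if Nora is a knight" should be False; it is.
Since Dana is a knight, "if Jing is a knave then Rhea is a knave" needs to be true, which holds.
Rhea (knave): "Caleb is a knave" — False. ✓

Nora is a knave, Jing is a knight, Ximena is a knave, Finn is a knight, Caleb is a knight, Kai is a knave, Dana is a knight, and Rhea is a knave.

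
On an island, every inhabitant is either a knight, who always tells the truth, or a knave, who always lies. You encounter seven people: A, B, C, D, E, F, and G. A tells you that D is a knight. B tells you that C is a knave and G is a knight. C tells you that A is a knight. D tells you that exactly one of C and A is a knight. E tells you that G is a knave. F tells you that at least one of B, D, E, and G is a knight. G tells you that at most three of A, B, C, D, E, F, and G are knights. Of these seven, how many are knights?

The unique consistent assignment is A=knave, B=knight, C=knave, D=knave, E=knave, F=knight, G=knight.
That has 3 knights.

3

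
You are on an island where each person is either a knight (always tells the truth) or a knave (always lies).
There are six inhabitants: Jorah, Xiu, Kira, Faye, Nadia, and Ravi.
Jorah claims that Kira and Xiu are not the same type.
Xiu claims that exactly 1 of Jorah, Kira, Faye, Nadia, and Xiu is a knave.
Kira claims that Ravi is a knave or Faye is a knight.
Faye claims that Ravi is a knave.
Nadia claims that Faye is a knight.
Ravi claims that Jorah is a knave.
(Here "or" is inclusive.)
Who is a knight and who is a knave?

Jorah is a knave; "Kira and Xiu are not the same type" is False, as required.
Xiu is a knave, so "exactly 1 of Jorah, Kira, Faye, Nadia, and Xiu is a knave" must be False — and it is.
As a knave, Kira's statement "Ravi is a knave or Faye is a knight" should be False; it is.
Since Faye is a knave, "Ravi is a knave" needs to be False, which holds.
Nadia is a knave; "Faye is a knight" is False, as required.
As a knight, Ravi's statement "Jorah is a knave" should be True; it is.

Jorah is a knave, Xiu is a knave, Kira is a knave, Faye is a knave, Nadia is a knave, and Ravi is a knight.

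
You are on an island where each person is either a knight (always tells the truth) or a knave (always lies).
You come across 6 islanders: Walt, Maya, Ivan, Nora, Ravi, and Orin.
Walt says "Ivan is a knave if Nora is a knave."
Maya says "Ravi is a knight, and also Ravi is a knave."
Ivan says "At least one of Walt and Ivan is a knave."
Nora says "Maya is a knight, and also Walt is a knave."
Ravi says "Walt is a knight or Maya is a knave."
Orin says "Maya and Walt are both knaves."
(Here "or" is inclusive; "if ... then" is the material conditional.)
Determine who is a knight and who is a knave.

Since Walt is a knave, "Ivan is a knave if Nora is a knave" needs to be False, which holds.
Since Maya is a knave, "Ravi is a knight, and also Ravi is a knave" needs to be False, which holds.
Ivan (knight): "at least one of Walt and Ivan is a knave" — True. ✓
Nora is a knave, and the claim "Maya is a knight, and also Walt is a knave" is indeed False.
Ravi is a knight; "Walt is a knight or Maya is a knave" is True, as required.
Orin (knight): "Maya and Walt are both knaves" — True. ✓

Walt is a knave, Maya is a knave, Ivan is a knight, Nora is a knave, Ravi is a knight, and Orin is a knight.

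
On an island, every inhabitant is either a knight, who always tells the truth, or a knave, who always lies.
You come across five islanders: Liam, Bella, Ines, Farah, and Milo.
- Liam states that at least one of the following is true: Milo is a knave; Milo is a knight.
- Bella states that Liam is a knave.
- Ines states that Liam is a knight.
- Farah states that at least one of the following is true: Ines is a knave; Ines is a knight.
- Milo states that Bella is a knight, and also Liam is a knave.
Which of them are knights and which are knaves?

Liam is a knight, Bella is a knave, Ines is a knight, Farah is a knight, and Milo is a knave.

Suppose Liam is a knave. Then Liam's statement "at least one of the following is true: Milo is a knave; Milo is a knight" would have to be false. Checking the 16 ways to assign the others, none is consistent with every speaker.
(For instance, with Bella=knave, Ines=knight, Farah=knight, Milo=knave, Liam's claim "at least one of the following is true: Milo is a knave; Milo is a knight" comes out true where it would need to be false.)
So Liam must be a knight, making "at least one of the following is true: Milo is a knave; Milo is a knight" true. Taking Liam=knight, Bella=knave, Ines=knight, Farah=knight, Milo=knave, each remaining statement checks out:
  Bella (knave): "Liam is a knave" — false. ✓
  Ines (knight): "Liam is a knight" — true. ✓
  Farah (knight): "at least one of the following is true: Ines is a knave; Ines is a knight" — true. ✓
  Milo (knave): "Bella is a knight, and also Liam is a knave" — false. ✓
This is the unique consistent assignment.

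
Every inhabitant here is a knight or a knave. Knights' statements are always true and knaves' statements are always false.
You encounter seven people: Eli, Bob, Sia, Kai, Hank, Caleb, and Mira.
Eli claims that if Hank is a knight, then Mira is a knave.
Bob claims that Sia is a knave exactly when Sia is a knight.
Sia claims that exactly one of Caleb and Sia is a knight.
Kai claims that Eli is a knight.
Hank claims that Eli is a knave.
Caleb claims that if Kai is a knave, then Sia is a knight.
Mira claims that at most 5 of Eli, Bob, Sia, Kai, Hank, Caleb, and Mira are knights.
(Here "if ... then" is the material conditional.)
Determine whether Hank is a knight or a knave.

Hank is a knight.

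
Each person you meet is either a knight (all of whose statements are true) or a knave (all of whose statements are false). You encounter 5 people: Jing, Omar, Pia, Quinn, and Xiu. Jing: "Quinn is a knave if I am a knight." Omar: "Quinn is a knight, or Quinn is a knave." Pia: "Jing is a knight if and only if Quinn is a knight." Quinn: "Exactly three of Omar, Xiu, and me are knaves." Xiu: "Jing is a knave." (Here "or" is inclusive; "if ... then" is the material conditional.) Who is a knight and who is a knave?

Knights: Jing and Omar. Knaves: Pia, Quinn, and Xiu.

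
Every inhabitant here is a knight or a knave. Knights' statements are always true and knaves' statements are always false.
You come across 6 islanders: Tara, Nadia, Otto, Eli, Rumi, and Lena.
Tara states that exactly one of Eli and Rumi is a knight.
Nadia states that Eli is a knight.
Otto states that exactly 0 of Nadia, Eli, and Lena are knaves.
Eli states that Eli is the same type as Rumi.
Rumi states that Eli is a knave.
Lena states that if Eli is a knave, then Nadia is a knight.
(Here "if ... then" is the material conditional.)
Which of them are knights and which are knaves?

Tara is a knight, Nadia is a knave, Otto is a knave, Eli is a knave, Rumi is a knight, and Lena is a knave.

Tara is a knight, and the claim "exactly one of Eli and Rumi is a knight" is indeed true.
Nadia is a knave, and the claim "Eli is a knight" is indeed False.
Otto (knave): "exactly 0 of Nadia, Eli, and Lena are knaves" — False. ✓
Eli (knave): "Eli is the same type as Rumi" — False. ✓
Rumi is a knight; "Eli is a knave" is true, as required.
Lena is a knave; "if Eli is a knave, then Nadia is a knight" is False, as required.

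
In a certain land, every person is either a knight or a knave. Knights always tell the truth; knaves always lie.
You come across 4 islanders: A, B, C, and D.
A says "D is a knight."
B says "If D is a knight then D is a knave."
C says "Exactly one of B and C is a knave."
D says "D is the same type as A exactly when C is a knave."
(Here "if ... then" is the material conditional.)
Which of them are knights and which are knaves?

A is a knight, B is a knave, C is a knave, and D is a knight.

Suppose A is a knave. Then A's statement "D is a knight" would have to be false. Checking the 8 ways to assign the others, none is consistent with every speaker.
(For instance, with B=knave, C=knave, D=knight, A's claim "D is a knight" comes out true where it would need to be false.)
So A must be a knight, making "D is a knight" true. Taking A=knight, B=knave, C=knave, D=knight, each remaining statement checks out:
  B (knave): "if D is a knight then D is a knave" — false. ✓
  C (knave): "exactly one of B and C is a knave" — false. ✓
  D (knight): "D is the same type as A exactly when C is a knave" — true. ✓
This is the unique consistent assignment.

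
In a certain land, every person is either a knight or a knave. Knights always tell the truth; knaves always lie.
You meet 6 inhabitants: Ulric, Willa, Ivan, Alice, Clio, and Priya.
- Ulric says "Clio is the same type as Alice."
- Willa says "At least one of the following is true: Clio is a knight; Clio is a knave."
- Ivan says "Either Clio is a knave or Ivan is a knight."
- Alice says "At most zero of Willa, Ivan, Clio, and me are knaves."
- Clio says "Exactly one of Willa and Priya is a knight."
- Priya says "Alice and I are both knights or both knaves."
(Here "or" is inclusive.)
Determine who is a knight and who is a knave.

Since Ulric is a knight, "Clio is the same type as Alice" needs to be true, which holds.
Since Willa is a knight, "at least one of the following is true: Clio is a knight; Clio is a knave" needs to be true, which holds.
Since Ivan is a knight, "either Clio is a knave or Ivan is a knight" needs to be true, which holds.
Alice is a knight; "at most zero of Willa, Ivan, Clio, and me are knaves" is true, as required.
Clio (knight): "exactly one of Willa and Priya is a knight" — true. ✓
Since Priya is a knave, "Alice and I are both knights or both knaves" needs to be False, which holds.

Ulric is a knight, Willa is a knight, Ivan is a knight, Alice is a knight, Clio is a knight, and Priya is a knave.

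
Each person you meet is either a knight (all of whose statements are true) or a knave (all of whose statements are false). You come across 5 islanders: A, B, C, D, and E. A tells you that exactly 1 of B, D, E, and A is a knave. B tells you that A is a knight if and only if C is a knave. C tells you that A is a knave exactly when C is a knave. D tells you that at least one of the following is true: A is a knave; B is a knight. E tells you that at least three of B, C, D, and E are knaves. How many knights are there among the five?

3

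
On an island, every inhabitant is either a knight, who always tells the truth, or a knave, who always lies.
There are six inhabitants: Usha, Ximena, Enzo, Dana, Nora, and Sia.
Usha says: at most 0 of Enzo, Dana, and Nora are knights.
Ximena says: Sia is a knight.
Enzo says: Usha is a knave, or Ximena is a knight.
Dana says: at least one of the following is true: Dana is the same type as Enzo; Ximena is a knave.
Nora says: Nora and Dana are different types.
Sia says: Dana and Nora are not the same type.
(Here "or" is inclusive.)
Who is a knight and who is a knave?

Knights: Ximena, Enzo, Nora, and Sia. Knaves: Usha and Dana.

Usha is a knave, so "at most 0 of Enzo, Dana, and Nora are knights" must be false — and it is.
Ximena (knight): "Sia is a knight" — True. ✓
Enzo is a knight, so "Usha is a knave, or Ximena is a knight" must be True — and it is.
Dana is a knave, and the claim "at least one of the following is true: Dana is the same type as Enzo; Ximena is a knave" is indeed false.
Nora is a knight; "Nora and Dana are different types" is True, as required.
As a knight, Sia's statement "Dana and Nora are not the same type" should be True; it is.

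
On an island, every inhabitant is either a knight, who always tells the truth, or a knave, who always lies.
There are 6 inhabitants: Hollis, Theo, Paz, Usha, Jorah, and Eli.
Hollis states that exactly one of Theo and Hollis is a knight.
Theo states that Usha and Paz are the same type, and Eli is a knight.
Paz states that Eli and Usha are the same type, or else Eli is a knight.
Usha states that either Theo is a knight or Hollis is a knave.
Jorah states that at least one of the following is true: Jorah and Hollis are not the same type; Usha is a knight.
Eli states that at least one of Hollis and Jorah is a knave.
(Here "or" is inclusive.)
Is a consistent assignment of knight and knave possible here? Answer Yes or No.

No

Checking all 64 assignments, each has at least one speaker whose statement's truth value contradicts their type.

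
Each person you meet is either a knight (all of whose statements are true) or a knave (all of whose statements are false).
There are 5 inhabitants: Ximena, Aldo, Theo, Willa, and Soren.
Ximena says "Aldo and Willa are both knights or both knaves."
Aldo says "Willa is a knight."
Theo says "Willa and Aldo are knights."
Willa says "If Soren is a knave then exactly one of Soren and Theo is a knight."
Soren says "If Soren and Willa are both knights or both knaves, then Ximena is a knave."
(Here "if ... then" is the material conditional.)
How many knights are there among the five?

1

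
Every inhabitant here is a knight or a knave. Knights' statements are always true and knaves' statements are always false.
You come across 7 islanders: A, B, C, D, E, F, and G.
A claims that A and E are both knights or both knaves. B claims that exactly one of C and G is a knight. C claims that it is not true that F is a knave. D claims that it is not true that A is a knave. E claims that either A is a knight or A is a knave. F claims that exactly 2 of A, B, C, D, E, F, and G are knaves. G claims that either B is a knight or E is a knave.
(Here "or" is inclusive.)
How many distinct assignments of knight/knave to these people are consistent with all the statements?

3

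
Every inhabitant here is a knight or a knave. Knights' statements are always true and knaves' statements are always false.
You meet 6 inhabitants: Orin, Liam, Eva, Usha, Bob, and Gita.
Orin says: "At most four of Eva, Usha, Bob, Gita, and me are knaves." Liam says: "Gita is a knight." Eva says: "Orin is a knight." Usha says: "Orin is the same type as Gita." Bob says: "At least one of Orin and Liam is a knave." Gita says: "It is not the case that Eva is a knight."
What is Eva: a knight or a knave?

Eva is a knight.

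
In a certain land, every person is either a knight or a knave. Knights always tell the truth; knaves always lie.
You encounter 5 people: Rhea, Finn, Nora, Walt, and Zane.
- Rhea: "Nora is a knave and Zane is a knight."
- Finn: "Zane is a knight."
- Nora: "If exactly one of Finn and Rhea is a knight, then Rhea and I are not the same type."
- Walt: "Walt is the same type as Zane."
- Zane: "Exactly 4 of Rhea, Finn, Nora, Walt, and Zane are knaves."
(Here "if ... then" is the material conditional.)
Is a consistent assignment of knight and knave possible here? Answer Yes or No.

Checking all 32 assignments, each has at least one speaker whose statement's truth value contradicts their type.

No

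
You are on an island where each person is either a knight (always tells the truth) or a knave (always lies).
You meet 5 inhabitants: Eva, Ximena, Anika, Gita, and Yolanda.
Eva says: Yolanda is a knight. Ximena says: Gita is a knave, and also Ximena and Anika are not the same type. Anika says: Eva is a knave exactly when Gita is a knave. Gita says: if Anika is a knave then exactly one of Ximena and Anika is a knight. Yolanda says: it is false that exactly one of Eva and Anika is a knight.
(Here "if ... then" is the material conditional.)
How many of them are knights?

The unique consistent assignment is Eva=knight, Ximena=knave, Anika=knight, Gita=knight, Yolanda=knight.
That has 4 knights.

4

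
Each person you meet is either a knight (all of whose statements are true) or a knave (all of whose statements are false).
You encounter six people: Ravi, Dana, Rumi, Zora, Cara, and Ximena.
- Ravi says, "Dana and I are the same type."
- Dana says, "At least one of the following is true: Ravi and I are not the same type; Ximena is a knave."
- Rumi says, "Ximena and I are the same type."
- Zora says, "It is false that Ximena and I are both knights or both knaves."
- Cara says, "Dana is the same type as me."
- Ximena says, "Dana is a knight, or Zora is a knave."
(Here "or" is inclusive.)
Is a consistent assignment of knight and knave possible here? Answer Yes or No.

No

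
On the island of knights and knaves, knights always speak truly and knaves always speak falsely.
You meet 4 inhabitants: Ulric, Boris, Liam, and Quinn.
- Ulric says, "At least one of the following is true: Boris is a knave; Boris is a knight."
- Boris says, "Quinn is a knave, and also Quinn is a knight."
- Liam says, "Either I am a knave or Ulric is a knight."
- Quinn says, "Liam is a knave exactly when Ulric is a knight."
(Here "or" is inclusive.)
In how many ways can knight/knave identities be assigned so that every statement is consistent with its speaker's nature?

1

Consistent assignments:
  Ulric=knight, Boris=knave, Liam=knight, Quinn=knave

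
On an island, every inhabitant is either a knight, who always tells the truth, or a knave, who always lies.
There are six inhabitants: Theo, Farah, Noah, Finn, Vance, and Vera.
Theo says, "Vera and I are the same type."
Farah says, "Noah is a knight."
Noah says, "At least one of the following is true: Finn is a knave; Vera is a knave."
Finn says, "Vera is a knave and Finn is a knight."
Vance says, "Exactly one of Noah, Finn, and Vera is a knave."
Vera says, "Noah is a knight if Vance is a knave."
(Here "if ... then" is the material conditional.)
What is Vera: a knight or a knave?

Vera is a knight.

Consistent assignments: {Theo=knight, Farah=knight, Noah=knight, Finn=knave, Vance=knight, Vera=knight}; {Theo=knave, Farah=knight, Noah=knight, Finn=knave, Vance=knight, Vera=knight}
In every consistent assignment, Vera is a knight.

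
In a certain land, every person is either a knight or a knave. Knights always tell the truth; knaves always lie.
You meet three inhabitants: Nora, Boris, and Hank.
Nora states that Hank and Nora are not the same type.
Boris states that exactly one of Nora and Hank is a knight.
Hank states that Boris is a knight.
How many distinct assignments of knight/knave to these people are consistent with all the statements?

Consistent assignments:
  Nora=knave, Boris=knave, Hank=knave

1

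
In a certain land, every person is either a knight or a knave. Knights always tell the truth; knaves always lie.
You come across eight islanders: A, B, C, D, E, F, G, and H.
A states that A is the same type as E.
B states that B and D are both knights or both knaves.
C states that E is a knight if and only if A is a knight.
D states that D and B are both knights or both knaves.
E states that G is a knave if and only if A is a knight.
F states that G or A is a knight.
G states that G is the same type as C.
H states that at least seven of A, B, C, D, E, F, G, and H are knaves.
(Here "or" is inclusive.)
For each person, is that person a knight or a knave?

A is a knight, B is a knight, C is a knight, D is a knight, E is a knight, F is a knight, G is a knave, and H is a knave.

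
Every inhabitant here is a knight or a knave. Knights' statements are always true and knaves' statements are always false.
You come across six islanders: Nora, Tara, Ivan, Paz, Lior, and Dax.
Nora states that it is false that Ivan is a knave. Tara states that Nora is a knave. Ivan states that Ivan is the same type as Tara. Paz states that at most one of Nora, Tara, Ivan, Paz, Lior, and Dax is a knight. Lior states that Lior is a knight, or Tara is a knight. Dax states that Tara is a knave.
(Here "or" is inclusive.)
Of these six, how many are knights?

2

The unique consistent assignment is Nora=knave, Tara=knight, Ivan=knave, Paz=knave, Lior=knight, Dax=knave.
That has 2 knights.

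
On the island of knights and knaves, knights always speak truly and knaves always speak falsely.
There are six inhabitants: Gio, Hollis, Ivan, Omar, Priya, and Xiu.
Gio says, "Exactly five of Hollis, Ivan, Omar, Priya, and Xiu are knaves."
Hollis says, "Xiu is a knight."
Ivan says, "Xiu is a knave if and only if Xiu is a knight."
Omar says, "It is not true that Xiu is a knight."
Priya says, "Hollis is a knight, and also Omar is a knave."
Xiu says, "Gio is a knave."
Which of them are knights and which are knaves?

Gio is a knave, Hollis is a knight, Ivan is a knave, Omar is a knave, Priya is a knight, and Xiu is a knight.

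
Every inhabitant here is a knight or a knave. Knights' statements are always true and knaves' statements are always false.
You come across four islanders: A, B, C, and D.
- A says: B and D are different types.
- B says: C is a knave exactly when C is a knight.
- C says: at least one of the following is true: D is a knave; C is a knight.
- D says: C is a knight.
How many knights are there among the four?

3

The unique consistent assignment is A=knight, B=knave, C=knight, D=knight.
That has 3 knights.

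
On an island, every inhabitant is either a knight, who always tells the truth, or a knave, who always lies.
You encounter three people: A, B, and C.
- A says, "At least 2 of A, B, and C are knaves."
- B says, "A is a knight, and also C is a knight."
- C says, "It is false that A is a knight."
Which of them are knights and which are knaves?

A is a knight, B is a knave, and C is a knave.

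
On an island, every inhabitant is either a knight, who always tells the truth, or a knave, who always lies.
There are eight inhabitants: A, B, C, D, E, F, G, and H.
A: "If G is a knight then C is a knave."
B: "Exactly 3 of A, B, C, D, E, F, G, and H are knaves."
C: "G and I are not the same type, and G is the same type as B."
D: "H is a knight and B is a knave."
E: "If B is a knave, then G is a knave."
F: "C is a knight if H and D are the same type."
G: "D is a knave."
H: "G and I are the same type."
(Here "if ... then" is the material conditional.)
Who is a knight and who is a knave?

Knights: A and G. Knaves: B, C, D, E, F, and H.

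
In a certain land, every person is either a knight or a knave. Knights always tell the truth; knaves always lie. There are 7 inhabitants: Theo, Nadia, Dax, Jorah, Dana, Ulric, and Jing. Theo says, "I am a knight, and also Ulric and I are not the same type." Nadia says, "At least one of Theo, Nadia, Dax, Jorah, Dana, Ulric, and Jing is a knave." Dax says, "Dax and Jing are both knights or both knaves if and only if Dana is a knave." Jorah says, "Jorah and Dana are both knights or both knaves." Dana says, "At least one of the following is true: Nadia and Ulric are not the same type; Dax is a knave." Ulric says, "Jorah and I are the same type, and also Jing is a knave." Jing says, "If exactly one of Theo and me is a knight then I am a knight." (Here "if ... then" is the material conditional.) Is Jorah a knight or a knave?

Jorah is a knight.

Consistent assignments: {Theo=knight, Nadia=knight, Dax=knight, Jorah=knight, Dana=knight, Ulric=knave, Jing=knave}; {Theo=knight, Nadia=knight, Dax=knave, Jorah=knight, Dana=knight, Ulric=knave, Jing=knave}
In every consistent assignment, Jorah is a knight.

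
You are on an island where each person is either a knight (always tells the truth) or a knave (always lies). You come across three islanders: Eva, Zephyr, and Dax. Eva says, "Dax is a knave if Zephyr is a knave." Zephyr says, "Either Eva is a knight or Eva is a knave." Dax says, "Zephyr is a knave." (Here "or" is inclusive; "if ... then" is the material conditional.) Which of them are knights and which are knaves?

Eva is a knight; "Dax is a knave if Zephyr is a knave" is True, as required.
Zephyr is a knight, and the claim "either Eva is a knight or Eva is a knave" is indeed True.
Dax (knave): "Zephyr is a knave" — False. ✓

Eva is a knight, Zephyr is a knight, and Dax is a knave.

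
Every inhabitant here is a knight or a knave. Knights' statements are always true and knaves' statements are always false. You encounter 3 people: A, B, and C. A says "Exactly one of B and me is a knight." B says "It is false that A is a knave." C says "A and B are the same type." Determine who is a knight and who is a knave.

A is a knave; "exactly one of B and me is a knight" is false, as required.
Since B is a knave, "it is false that A is a knave" needs to be false, which holds.
Since C is a knight, "A and B are the same type" needs to be true, which holds.

A is a knave, B is a knave, and C is a knight.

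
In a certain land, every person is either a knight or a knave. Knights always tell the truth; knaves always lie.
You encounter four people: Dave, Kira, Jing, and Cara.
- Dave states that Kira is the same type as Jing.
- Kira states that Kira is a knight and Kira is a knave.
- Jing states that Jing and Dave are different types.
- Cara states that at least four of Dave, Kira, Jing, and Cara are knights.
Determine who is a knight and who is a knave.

Dave is a knave, and the claim "Kira is the same type as Jing" is indeed false.
Kira is a knave, and the claim "Kira is a knight and Kira is a knave" is indeed false.
As a knight, Jing's statement "Jing and Dave are different types" should be True; it is.
Since Cara is a knave, "at least four of Dave, Kira, Jing, and Cara are knights" needs to be false, which holds.

Dave is a knave, Kira is a knave, Jing is a knight, and Cara is a knave.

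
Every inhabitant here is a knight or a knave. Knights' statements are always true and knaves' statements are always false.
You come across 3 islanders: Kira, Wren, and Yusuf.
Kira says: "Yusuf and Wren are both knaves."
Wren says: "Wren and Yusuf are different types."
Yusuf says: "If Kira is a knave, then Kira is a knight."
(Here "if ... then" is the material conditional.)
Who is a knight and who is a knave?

Knights: Wren. Knaves: Kira and Yusuf.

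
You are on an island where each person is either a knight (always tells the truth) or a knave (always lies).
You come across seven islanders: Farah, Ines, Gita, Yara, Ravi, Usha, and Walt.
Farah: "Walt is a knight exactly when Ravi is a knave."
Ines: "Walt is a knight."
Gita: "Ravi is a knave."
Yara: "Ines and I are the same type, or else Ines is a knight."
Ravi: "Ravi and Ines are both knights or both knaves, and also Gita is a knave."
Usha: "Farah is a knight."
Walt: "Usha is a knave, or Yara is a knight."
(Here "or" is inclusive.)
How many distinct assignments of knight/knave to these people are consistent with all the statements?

Consistent assignments:
  Farah=knight, Ines=knight, Gita=knight, Yara=knight, Ravi=knave, Usha=knight, Walt=knight
  Farah=knave, Ines=knight, Gita=knave, Yara=knight, Ravi=knight, Usha=knave, Walt=knight

2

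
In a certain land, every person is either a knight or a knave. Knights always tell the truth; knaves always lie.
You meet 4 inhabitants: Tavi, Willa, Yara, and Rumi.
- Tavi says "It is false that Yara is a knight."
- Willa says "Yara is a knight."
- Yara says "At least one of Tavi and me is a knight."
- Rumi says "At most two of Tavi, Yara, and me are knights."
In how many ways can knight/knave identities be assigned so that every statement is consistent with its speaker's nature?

1

Consistent assignments:
  Tavi=knave, Willa=knight, Yara=knight, Rumi=knight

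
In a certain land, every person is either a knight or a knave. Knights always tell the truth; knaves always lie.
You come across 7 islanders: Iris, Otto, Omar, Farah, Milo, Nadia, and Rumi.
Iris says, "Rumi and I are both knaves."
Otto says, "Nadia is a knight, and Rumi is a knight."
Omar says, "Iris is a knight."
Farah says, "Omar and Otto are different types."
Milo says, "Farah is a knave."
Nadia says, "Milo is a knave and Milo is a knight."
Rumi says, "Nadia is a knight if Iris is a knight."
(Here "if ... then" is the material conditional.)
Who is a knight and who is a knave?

Iris is a knave, Otto is a knave, Omar is a knave, Farah is a knave, Milo is a knight, Nadia is a knave, and Rumi is a knight.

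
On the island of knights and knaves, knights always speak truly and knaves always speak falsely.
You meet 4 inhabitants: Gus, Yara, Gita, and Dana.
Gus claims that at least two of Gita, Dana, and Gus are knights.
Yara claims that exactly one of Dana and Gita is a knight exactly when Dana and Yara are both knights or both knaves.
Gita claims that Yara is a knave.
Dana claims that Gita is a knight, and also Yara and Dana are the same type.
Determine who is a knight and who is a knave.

Knights: Yara. Knaves: Gus, Gita, and Dana.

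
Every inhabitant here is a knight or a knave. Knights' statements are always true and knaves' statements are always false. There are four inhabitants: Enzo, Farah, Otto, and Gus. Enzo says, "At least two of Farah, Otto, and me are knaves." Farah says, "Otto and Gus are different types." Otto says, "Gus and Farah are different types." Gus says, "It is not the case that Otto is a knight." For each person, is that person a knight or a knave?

Enzo is a knave, Farah is a knight, Otto is a knight, and Gus is a knave.

Suppose Enzo is a knight. Then Enzo's statement "at least two of Farah, Otto, and me are knaves" would have to be true. Checking the 8 ways to assign the others, none is consistent with every speaker.
(For instance, with Farah=knight, Otto=knight, Gus=knave, Enzo's claim "at least two of Farah, Otto, and me are knaves" comes out false where it would need to be true.)
So Enzo must be a knave, making "at least two of Farah, Otto, and me are knaves" false. Taking Enzo=knave, Farah=knight, Otto=knight, Gus=knave, each remaining statement checks out:
  Farah (knight): "Otto and Gus are different types" — true. ✓
  Otto (knight): "Gus and Farah are different types" — true. ✓
  Gus (knave): "it is not the case that Otto is a knight" — false. ✓
This is the unique consistent assignment.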